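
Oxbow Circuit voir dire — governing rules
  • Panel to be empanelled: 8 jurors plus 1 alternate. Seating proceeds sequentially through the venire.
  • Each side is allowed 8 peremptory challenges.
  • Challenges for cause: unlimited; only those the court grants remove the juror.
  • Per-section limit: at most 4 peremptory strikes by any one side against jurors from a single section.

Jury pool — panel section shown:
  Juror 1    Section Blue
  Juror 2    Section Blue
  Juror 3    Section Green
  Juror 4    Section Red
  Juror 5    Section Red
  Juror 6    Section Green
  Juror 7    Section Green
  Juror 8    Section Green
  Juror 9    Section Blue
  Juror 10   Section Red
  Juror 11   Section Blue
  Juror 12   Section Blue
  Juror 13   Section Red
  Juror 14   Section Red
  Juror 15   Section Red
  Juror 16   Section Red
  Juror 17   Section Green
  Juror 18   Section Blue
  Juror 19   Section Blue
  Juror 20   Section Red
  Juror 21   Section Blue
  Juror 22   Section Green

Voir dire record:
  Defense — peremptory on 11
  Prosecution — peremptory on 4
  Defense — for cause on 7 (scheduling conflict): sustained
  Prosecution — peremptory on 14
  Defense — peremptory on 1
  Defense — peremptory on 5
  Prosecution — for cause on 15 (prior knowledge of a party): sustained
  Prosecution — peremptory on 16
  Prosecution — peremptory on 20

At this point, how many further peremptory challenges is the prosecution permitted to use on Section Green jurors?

4

Prosecution peremptories so far: #4, #14, #16, #20 — 4 of 8 used, 4 left overall.
Against Section Green: none yet — per-section cap 4 leaves 4.
Binding limit: min(4, 4) = 4.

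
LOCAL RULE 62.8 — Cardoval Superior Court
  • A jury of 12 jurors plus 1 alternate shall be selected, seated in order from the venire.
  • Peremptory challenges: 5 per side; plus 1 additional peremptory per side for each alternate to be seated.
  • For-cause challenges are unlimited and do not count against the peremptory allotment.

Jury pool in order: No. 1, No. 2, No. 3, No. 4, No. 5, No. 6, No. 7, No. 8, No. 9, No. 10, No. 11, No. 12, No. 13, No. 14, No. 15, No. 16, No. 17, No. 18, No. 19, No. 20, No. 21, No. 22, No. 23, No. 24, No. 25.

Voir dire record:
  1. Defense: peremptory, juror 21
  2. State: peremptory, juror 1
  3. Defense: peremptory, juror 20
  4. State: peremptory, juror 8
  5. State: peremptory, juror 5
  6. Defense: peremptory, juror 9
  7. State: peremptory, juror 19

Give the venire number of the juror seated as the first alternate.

17

Removed: #1, #5, #8, #9, #19, #20, #21.
Seating in order: seats 1–12 → #2, #3, #4, #6, #7, #10, #11, #12, #13, #14, #15, #16; alternates → #17.
So alternate 1 is #17.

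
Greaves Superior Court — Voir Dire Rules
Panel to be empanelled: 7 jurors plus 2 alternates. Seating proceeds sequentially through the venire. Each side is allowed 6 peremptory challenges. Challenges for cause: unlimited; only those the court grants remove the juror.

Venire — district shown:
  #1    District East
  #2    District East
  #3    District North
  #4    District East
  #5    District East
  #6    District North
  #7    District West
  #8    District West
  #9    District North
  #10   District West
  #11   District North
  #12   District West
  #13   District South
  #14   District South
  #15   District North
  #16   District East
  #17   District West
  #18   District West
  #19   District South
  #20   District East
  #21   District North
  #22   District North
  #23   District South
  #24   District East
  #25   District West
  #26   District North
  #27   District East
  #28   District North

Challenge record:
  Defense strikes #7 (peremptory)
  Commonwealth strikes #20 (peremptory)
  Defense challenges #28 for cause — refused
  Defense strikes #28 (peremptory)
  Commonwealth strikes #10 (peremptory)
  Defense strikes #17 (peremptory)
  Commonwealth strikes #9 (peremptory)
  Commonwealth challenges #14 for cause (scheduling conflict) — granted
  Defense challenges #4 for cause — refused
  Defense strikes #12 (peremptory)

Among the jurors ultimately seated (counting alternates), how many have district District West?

1

Removed: #7, #9, #10, #12, #14, #17, #20, #28.
Seated (9 incl. alternates): #1, #2, #3, #4, #5, #6, #8, #11, #13.
Of those, in District West: #8 → 1.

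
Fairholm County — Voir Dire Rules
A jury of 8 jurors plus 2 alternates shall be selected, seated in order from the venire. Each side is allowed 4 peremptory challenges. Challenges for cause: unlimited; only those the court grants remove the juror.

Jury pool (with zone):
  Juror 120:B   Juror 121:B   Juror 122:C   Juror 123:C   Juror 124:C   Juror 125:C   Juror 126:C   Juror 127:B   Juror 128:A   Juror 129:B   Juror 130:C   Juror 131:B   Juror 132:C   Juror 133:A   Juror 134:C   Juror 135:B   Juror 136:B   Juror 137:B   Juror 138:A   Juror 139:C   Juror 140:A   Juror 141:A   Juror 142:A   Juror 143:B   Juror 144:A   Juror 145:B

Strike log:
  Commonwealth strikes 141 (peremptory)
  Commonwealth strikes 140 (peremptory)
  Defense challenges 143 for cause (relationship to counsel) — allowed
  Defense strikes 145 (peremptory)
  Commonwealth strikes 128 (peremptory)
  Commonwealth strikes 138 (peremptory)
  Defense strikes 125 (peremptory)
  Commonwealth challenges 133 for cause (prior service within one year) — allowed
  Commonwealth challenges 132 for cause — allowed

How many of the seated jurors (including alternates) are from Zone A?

0

Removed: #125, #128, #132, #133, #138, #140, #141, #143, #145.
Seated (10 incl. alternates): #120, #121, #122, #123, #124, #126, #127, #129, #130, #131.
None of those are in Zone A → 0.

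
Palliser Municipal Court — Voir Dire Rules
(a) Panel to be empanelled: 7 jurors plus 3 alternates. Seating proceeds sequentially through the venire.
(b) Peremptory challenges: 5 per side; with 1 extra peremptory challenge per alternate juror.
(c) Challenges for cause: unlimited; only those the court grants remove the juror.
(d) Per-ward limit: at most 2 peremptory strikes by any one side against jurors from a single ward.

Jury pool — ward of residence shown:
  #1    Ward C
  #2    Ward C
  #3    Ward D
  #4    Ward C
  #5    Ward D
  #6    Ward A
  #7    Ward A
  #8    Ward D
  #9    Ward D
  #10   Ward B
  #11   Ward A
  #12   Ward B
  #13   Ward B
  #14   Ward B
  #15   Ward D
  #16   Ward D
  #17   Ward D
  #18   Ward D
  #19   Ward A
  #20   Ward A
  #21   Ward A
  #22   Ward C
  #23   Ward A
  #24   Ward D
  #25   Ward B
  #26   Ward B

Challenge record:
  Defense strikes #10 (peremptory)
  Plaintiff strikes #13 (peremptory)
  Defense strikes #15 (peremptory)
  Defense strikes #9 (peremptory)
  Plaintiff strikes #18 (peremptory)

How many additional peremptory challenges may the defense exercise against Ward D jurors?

Defense peremptories so far: #10, #15, #9 — 3 of 8 used, 5 left overall.
Against Ward D: #15, #9 — 2 used; per-ward cap 2 leaves 0.
Binding limit: min(5, 0) = 0.

0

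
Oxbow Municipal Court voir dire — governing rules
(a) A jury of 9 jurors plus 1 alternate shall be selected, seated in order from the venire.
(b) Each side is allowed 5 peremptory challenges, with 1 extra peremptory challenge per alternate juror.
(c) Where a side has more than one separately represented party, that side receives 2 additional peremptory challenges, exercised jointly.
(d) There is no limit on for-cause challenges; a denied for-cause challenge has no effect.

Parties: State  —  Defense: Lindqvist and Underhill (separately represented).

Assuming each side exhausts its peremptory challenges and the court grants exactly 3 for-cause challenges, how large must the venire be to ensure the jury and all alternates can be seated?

27

Seats to fill: 9 + 1 alternates = 10.
Peremptories — State: 5 + 1×1 = 6; Defense: 5 + 1×1 + 2 = 8; total 14.
For-cause removals: 3.
Minimum venire: 10 + 14 + 3 = 27.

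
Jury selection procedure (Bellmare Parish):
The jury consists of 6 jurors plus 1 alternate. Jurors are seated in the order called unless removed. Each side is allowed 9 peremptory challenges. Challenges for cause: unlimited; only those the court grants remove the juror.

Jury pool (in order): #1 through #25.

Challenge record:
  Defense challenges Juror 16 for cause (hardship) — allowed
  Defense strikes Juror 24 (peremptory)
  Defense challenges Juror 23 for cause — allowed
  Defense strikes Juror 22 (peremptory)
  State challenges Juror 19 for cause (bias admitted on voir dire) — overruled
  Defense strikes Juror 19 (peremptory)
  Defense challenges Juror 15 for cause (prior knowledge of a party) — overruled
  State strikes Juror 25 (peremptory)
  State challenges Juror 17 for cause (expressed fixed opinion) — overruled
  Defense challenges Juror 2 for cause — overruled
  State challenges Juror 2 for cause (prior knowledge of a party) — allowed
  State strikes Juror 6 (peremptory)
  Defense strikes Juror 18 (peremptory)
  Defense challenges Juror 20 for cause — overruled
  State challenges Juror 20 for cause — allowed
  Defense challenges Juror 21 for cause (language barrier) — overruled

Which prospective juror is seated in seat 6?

8

Removed: #2, #6, #16, #18, #19, #20, #22, #23, #24, #25. (#15, #17, #21 stay — for-cause denied.)
Seating in order: seats 1–6 → #1, #3, #4, #5, #7, #8; alternates → #9.
So seat 6 is #8.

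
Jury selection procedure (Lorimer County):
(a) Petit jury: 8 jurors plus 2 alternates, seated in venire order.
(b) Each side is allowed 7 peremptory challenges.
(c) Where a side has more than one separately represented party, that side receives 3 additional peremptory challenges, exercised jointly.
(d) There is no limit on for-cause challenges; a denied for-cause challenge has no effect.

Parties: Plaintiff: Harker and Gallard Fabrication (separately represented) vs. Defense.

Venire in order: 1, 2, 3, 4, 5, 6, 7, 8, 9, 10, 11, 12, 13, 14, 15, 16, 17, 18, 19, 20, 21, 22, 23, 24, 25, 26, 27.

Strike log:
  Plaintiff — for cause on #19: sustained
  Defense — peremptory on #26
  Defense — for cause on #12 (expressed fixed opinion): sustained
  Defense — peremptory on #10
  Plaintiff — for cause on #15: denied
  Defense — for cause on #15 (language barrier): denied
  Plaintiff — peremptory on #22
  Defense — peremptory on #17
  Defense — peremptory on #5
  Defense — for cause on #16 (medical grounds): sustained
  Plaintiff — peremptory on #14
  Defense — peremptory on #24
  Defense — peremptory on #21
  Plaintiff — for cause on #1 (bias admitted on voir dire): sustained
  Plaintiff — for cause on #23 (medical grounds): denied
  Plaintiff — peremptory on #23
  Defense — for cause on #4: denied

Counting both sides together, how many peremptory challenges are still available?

8

Plaintiff allotment: 7 base + 3 multi-party = 10. Defense allotment: 7.
Plaintiff peremptories used: #22, #14, #23 — 3 (for-cause on #19, #15, #1, #23 don't count).
Defense peremptories used: #26, #10, #17, #5, #24, #21 — 6 (for-cause on #12, #15, #16, #4 don't count).
Remaining: (10 − 3) + (7 − 6) = 8.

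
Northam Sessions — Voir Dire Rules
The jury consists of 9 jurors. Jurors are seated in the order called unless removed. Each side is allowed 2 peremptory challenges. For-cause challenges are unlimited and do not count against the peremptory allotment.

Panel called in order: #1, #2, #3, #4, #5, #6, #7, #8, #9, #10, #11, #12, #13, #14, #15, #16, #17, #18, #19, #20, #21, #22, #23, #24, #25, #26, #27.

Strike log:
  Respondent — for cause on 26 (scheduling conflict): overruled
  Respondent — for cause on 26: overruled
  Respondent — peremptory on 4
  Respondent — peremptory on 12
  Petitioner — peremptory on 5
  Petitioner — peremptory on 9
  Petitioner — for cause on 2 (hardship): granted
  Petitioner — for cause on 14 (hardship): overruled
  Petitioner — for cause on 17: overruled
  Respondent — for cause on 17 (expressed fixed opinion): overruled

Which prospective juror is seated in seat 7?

11

Removed: #2, #4, #5, #9, #12. (#14, #17, #26 stay — for-cause denied.)
Filling seats in venire order through position 7: #1, #3, #6, #7, #8, #10, #11.
So seat 7 is #11.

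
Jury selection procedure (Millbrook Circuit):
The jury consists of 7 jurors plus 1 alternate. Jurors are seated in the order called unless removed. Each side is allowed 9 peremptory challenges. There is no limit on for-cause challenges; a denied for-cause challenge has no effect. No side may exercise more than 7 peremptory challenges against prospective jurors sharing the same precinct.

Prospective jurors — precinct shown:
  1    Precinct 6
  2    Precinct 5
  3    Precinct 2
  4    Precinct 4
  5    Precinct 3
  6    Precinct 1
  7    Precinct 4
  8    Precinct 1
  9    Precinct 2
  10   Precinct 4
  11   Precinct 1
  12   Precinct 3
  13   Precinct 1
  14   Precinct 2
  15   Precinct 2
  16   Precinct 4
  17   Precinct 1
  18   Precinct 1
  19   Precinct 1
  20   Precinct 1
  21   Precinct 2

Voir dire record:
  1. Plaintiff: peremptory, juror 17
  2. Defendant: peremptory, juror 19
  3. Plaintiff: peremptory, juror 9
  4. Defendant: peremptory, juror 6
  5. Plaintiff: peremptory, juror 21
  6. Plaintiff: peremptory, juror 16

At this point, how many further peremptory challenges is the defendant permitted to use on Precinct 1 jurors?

Defendant peremptories so far: #19, #6 — 2 of 9 used, 7 left overall.
Against Precinct 1: #19, #6 — 2 used; per-precinct cap 7 leaves 5.
Binding limit: min(7, 5) = 5.

5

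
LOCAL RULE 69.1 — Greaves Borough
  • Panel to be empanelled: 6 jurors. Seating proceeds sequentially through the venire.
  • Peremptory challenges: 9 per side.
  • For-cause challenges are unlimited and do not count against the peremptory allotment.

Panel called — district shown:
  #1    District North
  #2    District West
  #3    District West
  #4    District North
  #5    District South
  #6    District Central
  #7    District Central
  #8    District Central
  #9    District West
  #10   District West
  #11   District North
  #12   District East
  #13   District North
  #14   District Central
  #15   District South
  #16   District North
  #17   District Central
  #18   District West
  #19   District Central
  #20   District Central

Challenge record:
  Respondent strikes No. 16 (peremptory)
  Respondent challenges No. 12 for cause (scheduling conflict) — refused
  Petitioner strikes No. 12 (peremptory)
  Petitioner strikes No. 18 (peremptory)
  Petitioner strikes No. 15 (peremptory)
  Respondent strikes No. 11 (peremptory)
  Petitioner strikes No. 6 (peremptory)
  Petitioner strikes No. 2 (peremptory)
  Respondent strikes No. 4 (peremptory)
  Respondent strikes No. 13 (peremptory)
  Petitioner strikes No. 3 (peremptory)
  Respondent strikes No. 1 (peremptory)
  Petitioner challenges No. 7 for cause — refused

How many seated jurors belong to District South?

Removed: #1, #2, #3, #4, #6, #11, #12, #13, #15, #16, #18.
Seated jurors 1–6: #5, #7, #8, #9, #10, #14.
Of those, in District South: #5 → 1.

1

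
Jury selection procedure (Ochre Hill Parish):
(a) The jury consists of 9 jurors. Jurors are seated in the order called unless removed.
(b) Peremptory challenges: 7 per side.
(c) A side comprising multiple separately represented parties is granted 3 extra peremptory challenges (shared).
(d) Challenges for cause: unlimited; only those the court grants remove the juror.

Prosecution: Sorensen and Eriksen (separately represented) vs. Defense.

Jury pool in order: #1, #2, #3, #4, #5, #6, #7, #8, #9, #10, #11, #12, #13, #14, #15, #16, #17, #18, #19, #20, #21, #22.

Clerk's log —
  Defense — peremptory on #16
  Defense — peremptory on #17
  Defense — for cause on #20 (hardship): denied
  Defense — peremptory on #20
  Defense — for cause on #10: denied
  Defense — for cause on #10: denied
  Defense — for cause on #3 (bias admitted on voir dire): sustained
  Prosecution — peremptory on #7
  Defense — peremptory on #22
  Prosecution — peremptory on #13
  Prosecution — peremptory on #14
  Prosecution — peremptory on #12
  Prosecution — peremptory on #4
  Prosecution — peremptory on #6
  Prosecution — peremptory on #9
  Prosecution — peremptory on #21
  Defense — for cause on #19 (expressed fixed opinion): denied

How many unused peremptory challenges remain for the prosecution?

2

Prosecution allotment: 7 base + 3 multi-party = 10.
Prosecution peremptories used: #7, #13, #14, #12, #4, #6, #9, #21 — 8.
Remaining: 10 − 8 = 2.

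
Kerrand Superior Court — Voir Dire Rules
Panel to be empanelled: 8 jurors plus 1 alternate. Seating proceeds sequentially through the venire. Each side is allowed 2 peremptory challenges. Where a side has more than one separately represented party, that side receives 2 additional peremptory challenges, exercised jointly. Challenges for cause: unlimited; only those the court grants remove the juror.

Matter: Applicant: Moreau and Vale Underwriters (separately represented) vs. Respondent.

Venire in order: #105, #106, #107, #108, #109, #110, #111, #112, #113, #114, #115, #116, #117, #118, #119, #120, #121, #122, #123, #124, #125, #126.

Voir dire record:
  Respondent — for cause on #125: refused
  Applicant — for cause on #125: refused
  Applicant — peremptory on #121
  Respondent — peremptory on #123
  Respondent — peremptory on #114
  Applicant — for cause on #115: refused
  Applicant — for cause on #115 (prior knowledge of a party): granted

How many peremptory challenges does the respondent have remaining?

0

Respondent allotment: 2.
Respondent peremptories used: #123, #114 — 2 (the for-cause on #125 doesn't count).
Remaining: 2 − 2 = 0.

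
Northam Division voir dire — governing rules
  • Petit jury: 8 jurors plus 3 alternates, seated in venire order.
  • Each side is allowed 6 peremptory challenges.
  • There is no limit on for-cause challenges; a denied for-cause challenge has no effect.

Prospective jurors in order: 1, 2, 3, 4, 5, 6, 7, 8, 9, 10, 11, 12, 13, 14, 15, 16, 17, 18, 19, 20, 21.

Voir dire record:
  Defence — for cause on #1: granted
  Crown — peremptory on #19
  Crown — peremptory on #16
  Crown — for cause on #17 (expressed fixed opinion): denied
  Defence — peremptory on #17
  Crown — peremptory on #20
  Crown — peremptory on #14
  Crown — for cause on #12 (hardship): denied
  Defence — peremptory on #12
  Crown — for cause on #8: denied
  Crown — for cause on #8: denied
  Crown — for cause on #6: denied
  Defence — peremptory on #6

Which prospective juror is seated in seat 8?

Removed: #1, #6, #12, #14, #16, #17, #19, #20. (#8 stays — for-cause denied.)
Filling seats in venire order through position 8: #2, #3, #4, #5, #7, #8, #9, #10.
So seat 8 is #10.

10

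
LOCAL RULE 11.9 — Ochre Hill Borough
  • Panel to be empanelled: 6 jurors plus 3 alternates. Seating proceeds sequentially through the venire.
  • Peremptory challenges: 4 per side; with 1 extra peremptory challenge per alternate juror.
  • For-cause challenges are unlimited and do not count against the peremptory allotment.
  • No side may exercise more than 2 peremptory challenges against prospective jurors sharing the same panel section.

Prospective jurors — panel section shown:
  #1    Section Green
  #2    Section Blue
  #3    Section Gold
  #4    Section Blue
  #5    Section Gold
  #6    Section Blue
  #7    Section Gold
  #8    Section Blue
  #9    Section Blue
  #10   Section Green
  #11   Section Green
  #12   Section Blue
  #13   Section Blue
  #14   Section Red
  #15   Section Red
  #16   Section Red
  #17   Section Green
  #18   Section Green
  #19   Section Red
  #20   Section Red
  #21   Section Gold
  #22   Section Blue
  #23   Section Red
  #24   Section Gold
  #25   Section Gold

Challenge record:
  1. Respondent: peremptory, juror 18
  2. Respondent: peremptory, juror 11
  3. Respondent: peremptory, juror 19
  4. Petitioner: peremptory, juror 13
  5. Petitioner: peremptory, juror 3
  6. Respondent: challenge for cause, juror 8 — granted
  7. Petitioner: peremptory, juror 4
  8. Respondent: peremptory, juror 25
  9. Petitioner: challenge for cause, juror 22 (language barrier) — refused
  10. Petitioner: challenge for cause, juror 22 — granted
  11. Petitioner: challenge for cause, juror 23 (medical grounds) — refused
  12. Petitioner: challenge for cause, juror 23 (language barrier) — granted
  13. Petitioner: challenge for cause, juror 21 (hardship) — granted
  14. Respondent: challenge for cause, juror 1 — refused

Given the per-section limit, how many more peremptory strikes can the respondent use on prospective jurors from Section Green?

0

Respondent peremptories so far: #18, #11, #19, #25 — 4 of 7 used, 3 left overall.
Against Section Green: #18, #11 — 2 used; per-section cap 2 leaves 0.
Binding limit: min(3, 0) = 0.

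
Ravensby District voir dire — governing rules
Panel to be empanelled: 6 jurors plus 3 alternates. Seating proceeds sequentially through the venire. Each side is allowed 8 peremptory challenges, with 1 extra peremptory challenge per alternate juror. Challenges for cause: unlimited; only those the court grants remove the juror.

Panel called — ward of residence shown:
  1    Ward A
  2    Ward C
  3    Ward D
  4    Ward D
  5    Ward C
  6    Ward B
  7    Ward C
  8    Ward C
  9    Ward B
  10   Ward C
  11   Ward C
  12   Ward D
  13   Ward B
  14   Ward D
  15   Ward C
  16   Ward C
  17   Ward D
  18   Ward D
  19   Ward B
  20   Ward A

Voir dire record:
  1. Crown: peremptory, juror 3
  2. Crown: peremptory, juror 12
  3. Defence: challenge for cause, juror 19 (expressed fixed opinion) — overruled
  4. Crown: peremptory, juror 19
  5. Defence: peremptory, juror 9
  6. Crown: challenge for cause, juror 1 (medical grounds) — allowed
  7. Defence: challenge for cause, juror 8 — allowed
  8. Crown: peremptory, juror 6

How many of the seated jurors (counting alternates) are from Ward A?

0

Removed: #1, #3, #6, #8, #9, #12, #19.
Seated (9 incl. alternates): #2, #4, #5, #7, #10, #11, #13, #14, #15.
None of those are in Ward A → 0.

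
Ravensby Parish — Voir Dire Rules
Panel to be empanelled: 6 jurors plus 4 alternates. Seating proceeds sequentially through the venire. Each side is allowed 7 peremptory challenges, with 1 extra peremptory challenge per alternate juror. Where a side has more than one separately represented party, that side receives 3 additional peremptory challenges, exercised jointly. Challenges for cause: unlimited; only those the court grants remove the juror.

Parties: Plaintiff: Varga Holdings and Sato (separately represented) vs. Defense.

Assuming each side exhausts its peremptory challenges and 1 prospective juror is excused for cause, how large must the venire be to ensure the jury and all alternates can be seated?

Seats to fill: 6 + 4 alternates = 10.
Peremptories — Plaintiff: 7 + 1×4 + 3 = 14; Defense: 7 + 1×4 = 11; total 25.
For-cause removals: 1.
Minimum venire: 10 + 25 + 1 = 36.

36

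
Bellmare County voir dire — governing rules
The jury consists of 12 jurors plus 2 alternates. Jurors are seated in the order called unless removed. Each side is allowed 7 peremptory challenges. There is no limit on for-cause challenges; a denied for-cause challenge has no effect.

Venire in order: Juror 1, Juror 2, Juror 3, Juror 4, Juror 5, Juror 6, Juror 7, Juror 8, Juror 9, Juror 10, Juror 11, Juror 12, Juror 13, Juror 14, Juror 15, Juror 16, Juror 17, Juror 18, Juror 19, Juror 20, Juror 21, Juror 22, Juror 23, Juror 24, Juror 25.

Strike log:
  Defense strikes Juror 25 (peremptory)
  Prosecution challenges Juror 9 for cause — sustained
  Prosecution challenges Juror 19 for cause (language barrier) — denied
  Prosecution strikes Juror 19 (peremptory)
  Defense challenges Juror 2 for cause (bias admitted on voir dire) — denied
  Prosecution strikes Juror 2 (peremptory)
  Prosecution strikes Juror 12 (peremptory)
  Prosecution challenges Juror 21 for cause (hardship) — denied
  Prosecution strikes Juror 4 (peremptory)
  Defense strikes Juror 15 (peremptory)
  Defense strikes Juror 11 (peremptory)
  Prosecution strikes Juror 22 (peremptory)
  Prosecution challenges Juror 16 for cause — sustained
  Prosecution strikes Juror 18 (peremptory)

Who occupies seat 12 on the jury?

Removed: #2, #4, #9, #11, #12, #15, #16, #18, #19, #22, #25. (#21 stays — for-cause denied.)
Seating in order: seats 1–12 → #1, #3, #5, #6, #7, #8, #10, #13, #14, #17, #20, #21; alternates → #23, #24.
So seat 12 is #21.

21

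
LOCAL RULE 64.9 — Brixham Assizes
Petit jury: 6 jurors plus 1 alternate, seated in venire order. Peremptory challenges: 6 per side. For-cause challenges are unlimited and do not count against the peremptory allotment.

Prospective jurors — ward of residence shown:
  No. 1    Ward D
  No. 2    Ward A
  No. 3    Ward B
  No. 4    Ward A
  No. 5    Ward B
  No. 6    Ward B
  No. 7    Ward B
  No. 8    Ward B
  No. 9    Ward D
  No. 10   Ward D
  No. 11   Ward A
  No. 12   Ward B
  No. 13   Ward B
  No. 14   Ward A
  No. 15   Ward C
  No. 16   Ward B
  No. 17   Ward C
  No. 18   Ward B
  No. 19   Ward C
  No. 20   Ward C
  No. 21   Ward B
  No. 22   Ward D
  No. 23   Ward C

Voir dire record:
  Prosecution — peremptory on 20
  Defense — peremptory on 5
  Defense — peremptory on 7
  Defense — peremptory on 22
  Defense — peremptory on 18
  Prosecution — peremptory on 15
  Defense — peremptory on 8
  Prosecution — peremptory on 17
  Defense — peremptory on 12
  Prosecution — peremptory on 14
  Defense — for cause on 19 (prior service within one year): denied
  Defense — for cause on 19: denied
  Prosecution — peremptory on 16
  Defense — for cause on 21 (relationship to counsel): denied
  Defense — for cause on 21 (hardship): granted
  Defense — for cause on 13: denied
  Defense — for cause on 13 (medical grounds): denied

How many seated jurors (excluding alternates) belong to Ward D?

Removed: #5, #7, #8, #12, #14, #15, #16, #17, #18, #20, #21, #22.
Seated jurors 1–6: #1, #2, #3, #4, #6, #9 (alternates #10 not counted).
Of those, in Ward D: #1, #9 → 2.

2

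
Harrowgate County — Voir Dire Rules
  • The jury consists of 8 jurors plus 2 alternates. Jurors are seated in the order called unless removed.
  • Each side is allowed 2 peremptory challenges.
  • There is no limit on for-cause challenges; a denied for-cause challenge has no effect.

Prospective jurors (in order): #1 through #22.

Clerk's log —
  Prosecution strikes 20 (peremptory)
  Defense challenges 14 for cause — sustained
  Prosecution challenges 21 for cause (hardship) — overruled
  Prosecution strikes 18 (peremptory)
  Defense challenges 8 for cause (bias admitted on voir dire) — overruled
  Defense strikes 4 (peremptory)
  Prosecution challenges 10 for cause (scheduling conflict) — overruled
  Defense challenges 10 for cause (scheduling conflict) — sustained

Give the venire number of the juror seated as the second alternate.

Removed: #4, #10, #14, #18, #20. (#8, #21 stay — for-cause denied.)
Filling seats in venire order through position 10: #1, #2, #3, #5, #6, #7, #8, #9, #11, #12.
So alternate 2 is #12.

12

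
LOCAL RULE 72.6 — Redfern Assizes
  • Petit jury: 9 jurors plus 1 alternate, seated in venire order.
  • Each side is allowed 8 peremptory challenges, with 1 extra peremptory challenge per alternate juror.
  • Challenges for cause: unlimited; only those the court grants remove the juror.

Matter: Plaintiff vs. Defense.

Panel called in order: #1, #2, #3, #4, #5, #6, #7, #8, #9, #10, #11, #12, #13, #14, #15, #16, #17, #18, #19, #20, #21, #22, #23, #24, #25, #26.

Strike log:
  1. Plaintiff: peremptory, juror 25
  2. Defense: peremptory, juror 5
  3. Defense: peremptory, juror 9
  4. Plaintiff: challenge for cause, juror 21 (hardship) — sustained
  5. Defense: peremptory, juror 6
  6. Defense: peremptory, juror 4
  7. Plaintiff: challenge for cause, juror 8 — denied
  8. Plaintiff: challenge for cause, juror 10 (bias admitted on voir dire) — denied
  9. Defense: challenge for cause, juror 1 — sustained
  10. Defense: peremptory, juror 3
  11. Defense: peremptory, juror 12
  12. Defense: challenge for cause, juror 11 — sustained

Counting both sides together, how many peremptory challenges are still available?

Plaintiff allotment: 8 base + 1 × 1 alternate = 9. Defense allotment: 8 base + 1 × 1 alternate = 9.
Plaintiff peremptories used: #25 — 1 (for-cause on #21, #8, #10 don't count).
Defense peremptories used: #5, #9, #6, #4, #3, #12 — 6 (for-cause on #1, #11 don't count).
Remaining: (9 − 1) + (9 − 6) = 11.

11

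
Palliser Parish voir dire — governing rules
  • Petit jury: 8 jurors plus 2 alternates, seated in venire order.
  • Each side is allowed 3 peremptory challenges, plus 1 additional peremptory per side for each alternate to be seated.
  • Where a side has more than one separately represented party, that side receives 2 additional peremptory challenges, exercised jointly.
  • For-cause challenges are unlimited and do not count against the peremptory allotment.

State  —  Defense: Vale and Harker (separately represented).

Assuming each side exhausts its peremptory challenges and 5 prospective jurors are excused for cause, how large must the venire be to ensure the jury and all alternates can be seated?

27

Seats to fill: 8 + 2 alternates = 10.
Peremptories — State: 3 + 1×2 = 5; Defense: 3 + 1×2 + 2 = 7; total 12.
For-cause removals: 5.
Minimum venire: 10 + 12 + 5 = 27.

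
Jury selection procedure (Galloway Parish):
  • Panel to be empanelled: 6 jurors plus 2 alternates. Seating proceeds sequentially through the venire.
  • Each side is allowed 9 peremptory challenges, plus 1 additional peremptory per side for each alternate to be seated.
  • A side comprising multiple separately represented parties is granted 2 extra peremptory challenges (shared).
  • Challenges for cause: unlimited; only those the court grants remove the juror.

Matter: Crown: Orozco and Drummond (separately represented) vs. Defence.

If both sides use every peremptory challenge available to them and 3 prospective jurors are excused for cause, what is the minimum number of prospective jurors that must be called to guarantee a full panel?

35

Seats to fill: 6 + 2 alternates = 8.
Peremptories — Crown: 9 + 1×2 + 2 = 13; Defence: 9 + 1×2 = 11; total 24.
For-cause removals: 3.
Minimum venire: 8 + 24 + 3 = 35.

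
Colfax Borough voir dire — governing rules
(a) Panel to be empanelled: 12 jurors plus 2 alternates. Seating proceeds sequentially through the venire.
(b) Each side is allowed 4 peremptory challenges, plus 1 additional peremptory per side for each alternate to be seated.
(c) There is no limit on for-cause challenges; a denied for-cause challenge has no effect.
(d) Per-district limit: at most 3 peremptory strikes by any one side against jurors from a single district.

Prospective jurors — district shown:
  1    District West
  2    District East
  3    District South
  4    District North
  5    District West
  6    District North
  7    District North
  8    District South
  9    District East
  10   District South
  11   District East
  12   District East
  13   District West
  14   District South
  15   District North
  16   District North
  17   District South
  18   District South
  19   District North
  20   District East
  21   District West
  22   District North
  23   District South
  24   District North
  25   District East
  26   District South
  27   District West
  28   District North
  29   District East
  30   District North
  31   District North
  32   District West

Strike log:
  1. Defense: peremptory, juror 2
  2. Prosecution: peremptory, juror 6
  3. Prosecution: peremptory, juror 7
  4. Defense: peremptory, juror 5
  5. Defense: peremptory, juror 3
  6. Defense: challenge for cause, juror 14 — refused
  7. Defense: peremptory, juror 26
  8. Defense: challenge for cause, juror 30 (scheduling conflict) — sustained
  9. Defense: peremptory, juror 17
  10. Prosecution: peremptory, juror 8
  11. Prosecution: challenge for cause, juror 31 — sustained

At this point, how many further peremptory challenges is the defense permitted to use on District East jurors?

Defense peremptories so far: #2, #5, #3, #26, #17 — 5 of 6 used, 1 left overall.
Against District East: #2 — 1 used; per-district cap 3 leaves 2.
Binding limit: min(1, 2) = 1.

1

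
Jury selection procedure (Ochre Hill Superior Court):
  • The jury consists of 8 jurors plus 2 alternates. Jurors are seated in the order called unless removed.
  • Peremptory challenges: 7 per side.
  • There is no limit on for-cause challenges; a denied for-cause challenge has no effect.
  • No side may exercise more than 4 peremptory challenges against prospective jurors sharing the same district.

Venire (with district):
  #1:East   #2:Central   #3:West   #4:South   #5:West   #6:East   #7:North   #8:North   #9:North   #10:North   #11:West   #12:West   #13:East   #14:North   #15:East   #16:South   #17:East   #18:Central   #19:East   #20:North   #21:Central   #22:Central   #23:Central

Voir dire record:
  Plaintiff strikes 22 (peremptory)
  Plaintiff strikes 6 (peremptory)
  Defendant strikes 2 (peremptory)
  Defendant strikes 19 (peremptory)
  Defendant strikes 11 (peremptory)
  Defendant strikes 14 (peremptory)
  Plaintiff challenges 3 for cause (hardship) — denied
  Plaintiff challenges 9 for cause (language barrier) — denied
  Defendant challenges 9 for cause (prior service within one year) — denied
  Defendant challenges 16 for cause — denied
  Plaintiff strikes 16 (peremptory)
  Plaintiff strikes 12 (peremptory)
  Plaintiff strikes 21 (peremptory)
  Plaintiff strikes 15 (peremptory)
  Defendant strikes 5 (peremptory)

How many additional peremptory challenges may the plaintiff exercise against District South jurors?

Plaintiff peremptories so far: #22, #6, #16, #12, #21, #15 — 6 of 7 used, 1 left overall.
Against District South: #16 — 1 used; per-district cap 4 leaves 3.
Binding limit: min(1, 3) = 1.

1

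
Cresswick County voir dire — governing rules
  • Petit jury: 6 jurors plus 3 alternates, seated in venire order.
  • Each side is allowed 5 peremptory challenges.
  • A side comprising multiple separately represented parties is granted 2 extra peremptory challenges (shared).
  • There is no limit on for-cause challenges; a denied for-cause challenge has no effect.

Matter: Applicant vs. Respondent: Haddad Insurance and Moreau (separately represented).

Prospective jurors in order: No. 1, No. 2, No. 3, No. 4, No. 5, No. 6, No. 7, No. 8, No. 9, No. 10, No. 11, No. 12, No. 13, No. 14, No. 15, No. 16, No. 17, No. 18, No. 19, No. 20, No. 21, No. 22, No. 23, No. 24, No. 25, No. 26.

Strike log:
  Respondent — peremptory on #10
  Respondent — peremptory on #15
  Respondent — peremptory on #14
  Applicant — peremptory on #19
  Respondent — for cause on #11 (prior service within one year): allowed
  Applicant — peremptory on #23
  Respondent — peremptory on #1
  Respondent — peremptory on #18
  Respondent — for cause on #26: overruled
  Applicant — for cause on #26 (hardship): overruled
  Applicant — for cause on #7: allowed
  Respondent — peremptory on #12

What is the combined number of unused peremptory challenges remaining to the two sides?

4

Applicant allotment: 5. Respondent allotment: 5 base + 2 multi-party = 7.
Applicant peremptories used: #19, #23 — 2 (for-cause on #26, #7 don't count).
Respondent peremptories used: #10, #15, #14, #1, #18, #12 — 6 (for-cause on #11, #26 don't count).
Remaining: (5 − 2) + (7 − 6) = 4.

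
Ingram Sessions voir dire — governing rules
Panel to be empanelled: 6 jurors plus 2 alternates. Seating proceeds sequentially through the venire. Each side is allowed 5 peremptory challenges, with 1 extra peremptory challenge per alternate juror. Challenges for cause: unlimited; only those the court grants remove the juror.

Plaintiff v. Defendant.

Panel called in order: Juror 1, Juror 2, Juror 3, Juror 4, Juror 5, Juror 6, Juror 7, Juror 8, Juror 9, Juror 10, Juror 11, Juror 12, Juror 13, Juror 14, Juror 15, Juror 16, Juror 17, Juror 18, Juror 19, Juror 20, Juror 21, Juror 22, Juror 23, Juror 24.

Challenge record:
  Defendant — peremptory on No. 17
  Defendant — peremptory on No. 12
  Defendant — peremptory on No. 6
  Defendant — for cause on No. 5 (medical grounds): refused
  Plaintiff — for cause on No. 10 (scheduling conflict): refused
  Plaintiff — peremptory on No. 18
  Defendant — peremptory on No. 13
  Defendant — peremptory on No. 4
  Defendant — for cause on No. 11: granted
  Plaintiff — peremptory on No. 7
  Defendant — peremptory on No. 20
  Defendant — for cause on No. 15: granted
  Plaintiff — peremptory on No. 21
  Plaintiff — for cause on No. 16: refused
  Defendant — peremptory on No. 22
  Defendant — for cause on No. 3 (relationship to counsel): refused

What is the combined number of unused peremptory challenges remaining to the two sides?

4

Plaintiff allotment: 5 base + 1 × 2 alternates = 7. Defendant allotment: 5 base + 1 × 2 alternates = 7.
Plaintiff peremptories used: #18, #7, #21 — 3 (for-cause on #10, #16 don't count).
Defendant peremptories used: #17, #12, #6, #13, #4, #20, #22 — 7 (for-cause on #5, #11, #15, #3 don't count).
Remaining: (7 − 3) + (7 − 7) = 4.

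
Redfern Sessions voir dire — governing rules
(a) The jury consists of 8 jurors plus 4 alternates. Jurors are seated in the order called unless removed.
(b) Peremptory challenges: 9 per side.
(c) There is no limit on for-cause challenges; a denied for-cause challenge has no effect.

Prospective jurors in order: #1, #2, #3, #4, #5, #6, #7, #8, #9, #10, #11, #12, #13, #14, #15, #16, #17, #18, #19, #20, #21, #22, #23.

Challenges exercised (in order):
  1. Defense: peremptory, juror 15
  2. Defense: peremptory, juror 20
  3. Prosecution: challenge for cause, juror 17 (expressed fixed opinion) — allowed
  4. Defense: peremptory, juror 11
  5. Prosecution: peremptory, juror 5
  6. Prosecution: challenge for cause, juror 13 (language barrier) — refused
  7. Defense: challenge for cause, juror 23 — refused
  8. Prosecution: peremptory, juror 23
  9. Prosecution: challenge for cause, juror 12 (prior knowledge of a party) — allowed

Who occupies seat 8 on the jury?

Removed: #5, #11, #12, #15, #17, #20, #23. (#13 stays — for-cause denied.)
Seating in order: seats 1–8 → #1, #2, #3, #4, #6, #7, #8, #9; alternates → #10, #13, #14, #16.
So seat 8 is #9.

9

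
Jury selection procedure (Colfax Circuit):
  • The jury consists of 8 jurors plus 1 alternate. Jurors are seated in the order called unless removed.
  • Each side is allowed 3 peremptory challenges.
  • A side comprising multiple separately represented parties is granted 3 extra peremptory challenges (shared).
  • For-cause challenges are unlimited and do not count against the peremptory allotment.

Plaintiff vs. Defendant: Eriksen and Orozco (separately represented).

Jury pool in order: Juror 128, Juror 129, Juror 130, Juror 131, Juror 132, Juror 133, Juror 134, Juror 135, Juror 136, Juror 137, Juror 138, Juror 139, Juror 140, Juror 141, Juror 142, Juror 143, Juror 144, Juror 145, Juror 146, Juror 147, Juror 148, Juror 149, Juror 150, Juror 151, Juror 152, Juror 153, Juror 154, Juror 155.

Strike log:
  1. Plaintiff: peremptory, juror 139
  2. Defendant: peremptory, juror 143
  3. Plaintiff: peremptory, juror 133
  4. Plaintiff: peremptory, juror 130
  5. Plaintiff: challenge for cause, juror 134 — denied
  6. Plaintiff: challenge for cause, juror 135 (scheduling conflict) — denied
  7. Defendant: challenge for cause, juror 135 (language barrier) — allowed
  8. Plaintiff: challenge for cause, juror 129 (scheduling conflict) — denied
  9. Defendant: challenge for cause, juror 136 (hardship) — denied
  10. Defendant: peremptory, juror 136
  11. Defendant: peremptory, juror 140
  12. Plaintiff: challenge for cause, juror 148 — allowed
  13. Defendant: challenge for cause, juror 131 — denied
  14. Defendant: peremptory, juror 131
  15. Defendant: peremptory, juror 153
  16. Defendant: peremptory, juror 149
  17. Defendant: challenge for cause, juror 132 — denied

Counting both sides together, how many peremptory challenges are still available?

0

Plaintiff allotment: 3. Defendant allotment: 3 base + 3 multi-party = 6.
Plaintiff peremptories used: #139, #133, #130 — 3 (for-cause on #134, #135, #129, #148 don't count).
Defendant peremptories used: #143, #136, #140, #131, #153, #149 — 6 (for-cause on #135, #136, #131, #132 don't count).
Remaining: (3 − 3) + (6 − 6) = 0.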